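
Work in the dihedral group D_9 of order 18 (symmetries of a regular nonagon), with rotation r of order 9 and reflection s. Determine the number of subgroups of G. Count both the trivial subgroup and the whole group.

16

|G| = 18, so by Lagrange every subgroup order divides 18. Divisors: 1, 2, 3, 6, 9, 18.
Subgroups by order — order 1: 1; order 2: 9; order 3: 1; order 6: 3; order 9: 1; order 18: 1.
Total: 1 + 9 + 1 + 3 + 1 + 1 = 16.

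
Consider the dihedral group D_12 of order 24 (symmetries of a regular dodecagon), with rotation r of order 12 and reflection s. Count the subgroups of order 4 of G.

7

|G| = 24 and 4 | 24, so subgroups of order 4 are possible by Lagrange.
The subgroups of order 4 are: {e, r^6, r^4s, r^10s}; {e, r^6, r^5s, r^11s}; {e, r^6, r^2s, r^8s}; {e, r^3, r^6, r^9}; … (7 in all).
So G has 7 subgroups of order 4.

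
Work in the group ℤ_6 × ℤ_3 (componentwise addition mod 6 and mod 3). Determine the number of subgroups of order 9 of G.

1

|G| = 18 and 9 | 18, so subgroups of order 9 are possible by Lagrange.
The subgroups of order 9 are: {(0,0), (0,1), (0,2), (2,0), (2,1), (2,2), (4,0), (4,1), (4,2)}.
So G has 1 subgroup of order 9.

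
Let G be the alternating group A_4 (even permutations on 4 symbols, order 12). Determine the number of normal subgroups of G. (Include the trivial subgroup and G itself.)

3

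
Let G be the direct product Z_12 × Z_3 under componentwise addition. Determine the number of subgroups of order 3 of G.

|G| = 36 and 3 | 36, so subgroups of order 3 are possible by Lagrange.
The subgroups of order 3 are: {(0,0), (0,1), (0,2)}; {(0,0), (4,0), (8,0)}; {(0,0), (4,1), (8,2)}; {(0,0), (4,2), (8,1)}.
So G has 4 subgroups of order 3.

4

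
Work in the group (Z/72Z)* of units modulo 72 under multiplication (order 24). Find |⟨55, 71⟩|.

4

|⟨55⟩| = 2 and |⟨71⟩| = 2, so |H| is a multiple of lcm(2, 2) = 2 and divides |G| = 24.
Closing under the operation: H = {1, 17, 55, 71}, so |H| = 4.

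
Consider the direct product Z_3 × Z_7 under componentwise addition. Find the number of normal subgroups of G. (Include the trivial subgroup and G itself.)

4

G is abelian, so every subgroup is normal.
G has 4 subgroups in total, hence 4 normal subgroups.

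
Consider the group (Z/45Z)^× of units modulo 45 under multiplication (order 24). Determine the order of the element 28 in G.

4

Compute successive powers of 28 mod 45: 28, 19, 37, 1; 28^4 ≡ 1 (mod 45).
So |⟨28⟩| = 4.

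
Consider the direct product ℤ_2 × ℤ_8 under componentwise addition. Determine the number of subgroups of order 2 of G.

3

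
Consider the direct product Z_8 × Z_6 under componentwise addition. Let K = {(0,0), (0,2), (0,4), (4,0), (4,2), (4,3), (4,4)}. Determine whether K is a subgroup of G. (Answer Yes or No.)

No

|K| = 7 does not divide |G| = 48, so by Lagrange K is not a subgroup.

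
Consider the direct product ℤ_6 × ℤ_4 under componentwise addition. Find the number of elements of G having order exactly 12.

8

An element (a,b) has order lcm(ord(a), ord(b)); count pairs with lcm equal to 12.
Enumerating gives 8 such elements.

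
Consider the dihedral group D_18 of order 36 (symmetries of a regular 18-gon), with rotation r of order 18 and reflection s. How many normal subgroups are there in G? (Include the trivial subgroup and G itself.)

9

G has 45 subgroups. Checking conjugation-invariance by order — order 1: 1/1 normal; order 2: 1/19 normal; order 3: 1/1 normal; order 4: 0/9 normal; order 6: 1/7 normal; order 9: 1/1 normal; order 12: 0/3 normal; order 18: 3/3 normal; order 36: 1/1 normal.
Total normal subgroups: 9.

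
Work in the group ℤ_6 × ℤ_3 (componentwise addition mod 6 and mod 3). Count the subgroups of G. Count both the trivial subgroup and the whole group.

12

|G| = 18, so by Lagrange every subgroup order divides 18. Divisors: 1, 2, 3, 6, 9, 18.
Subgroups by order — order 1: 1; order 2: 1; order 3: 4; order 6: 4; order 9: 1; order 18: 1.
Total: 1 + 1 + 4 + 4 + 1 + 1 = 12.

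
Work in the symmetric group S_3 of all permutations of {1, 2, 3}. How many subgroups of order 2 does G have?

|G| = 6 and 2 | 6, so subgroups of order 2 are possible by Lagrange.
The subgroups of order 2 are: {e, (1 2)}; {e, (1 3)}; {e, (2 3)}.
So G has 3 subgroups of order 2.

3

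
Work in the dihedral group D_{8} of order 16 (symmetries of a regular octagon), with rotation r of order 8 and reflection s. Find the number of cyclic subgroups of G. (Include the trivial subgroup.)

12

Group the elements of G by the cyclic subgroup they generate; each cyclic subgroup of order d accounts for φ(d) elements.
Cyclic subgroups by order — order 1: 1; order 2: 9; order 4: 1; order 8: 1.
Total: 12.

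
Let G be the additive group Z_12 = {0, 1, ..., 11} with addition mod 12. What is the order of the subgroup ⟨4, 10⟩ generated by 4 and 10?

|⟨4⟩| = 3 and |⟨10⟩| = 6, so |H| is a multiple of lcm(3, 6) = 6 and divides |G| = 12.
Closing under the operation: H = {0, 2, 4, 6, 8, 10}, so |H| = 6.

6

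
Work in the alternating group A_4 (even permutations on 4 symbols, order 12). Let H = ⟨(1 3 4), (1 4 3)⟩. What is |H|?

|⟨(1 3 4)⟩| = 3 and |⟨(1 4 3)⟩| = 3, so |H| is a multiple of lcm(3, 3) = 3 and divides |G| = 12.
Closing under the operation: H = {e, (1 3 4), (1 4 3)}, so |H| = 3.

3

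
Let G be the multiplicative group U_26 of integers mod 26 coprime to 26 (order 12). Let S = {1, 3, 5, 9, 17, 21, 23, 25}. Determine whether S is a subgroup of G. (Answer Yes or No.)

No

|S| = 8 does not divide |G| = 12, so by Lagrange S is not a subgroup.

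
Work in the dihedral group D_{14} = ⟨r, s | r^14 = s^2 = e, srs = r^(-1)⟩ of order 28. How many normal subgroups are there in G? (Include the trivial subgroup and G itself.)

7

G has 28 subgroups. Checking conjugation-invariance by order — order 1: 1/1 normal; order 2: 1/15 normal; order 4: 0/7 normal; order 7: 1/1 normal; order 14: 3/3 normal; order 28: 1/1 normal.
Total normal subgroups: 7.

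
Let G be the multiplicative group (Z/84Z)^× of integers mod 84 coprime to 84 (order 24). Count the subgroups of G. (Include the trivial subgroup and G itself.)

32

|G| = 24, so by Lagrange every subgroup order divides 24. Divisors: 1, 2, 3, 4, 6, 8, 12, 24.
Subgroups by order — order 1: 1; order 2: 7; order 3: 1; order 4: 7; order 6: 7; order 8: 1; order 12: 7; order 24: 1.
Total: 1 + 7 + 1 + 7 + 7 + 1 + 7 + 1 = 32.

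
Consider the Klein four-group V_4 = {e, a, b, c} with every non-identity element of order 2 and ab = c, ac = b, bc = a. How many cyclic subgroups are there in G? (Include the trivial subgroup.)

4

Group the elements of G by the cyclic subgroup they generate; each cyclic subgroup of order d accounts for φ(d) elements.
Cyclic subgroups by order — order 1: 1; order 2: 3.
Total: 4.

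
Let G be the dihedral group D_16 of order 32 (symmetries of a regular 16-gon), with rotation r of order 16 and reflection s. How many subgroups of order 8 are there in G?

5

|G| = 32 and 8 | 32, so subgroups of order 8 are possible by Lagrange.
The subgroups of order 8 are: {e, r^2, r^4, r^6, r^8, r^10, r^12, r^14}; {e, r^4, r^8, r^12, r^2s, r^6s, r^10s, r^14s}; {e, r^4, r^8, r^12, r^3s, r^7s, r^11s, r^15s}; {e, r^4, r^8, r^12, s, r^4s, r^8s, r^12s}; … (5 in all).
So G has 5 subgroups of order 8.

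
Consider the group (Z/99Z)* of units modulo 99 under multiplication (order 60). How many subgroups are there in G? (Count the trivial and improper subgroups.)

20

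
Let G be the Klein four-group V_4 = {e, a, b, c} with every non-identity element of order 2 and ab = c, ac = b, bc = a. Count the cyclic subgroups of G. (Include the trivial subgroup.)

Each element a generates a cyclic subgroup ⟨a⟩; distinct elements may generate the same one (a cyclic group of order d has φ(d) generators).
Cyclic subgroups by order — order 1: 1; order 2: 3.
Total: 4.

4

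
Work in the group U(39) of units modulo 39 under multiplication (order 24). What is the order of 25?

2

Compute successive powers of 25 mod 39: 25, 1; 25^2 ≡ 1 (mod 39).
So |⟨25⟩| = 2.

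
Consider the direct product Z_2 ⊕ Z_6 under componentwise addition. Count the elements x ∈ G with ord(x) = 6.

An element (a,b) has order lcm(ord(a), ord(b)); count pairs with lcm equal to 6.
Enumerating gives 6 such elements.

6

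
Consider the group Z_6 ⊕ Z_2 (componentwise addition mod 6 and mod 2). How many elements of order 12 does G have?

0

An element (a,b) has order lcm(ord(a), ord(b)); count pairs with lcm equal to 12.
Enumerating gives 0 such elements.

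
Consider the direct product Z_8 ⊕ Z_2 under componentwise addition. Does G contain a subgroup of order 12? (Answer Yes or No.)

12 does not divide |G| = 16, so by Lagrange no subgroup of order 12 exists.

No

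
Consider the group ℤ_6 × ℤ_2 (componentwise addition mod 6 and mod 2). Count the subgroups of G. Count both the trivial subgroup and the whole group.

|G| = 12, so by Lagrange every subgroup order divides 12. Divisors: 1, 2, 3, 4, 6, 12.
Subgroups by order — order 1: 1; order 2: 3; order 3: 1; order 4: 1; order 6: 3; order 12: 1.
Total: 1 + 3 + 1 + 1 + 3 + 1 = 10.

10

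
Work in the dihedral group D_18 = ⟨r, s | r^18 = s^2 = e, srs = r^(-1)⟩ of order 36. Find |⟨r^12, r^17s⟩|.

6

|⟨r^12⟩| = 3 and |⟨r^17s⟩| = 2, so |H| is a multiple of lcm(3, 2) = 6 and divides |G| = 36.
Closing under the operation: H = {e, r^6, r^12, r^5s, r^11s, r^17s}, so |H| = 6.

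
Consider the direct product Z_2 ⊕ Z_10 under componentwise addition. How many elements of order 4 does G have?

An element (a,b) has order lcm(ord(a), ord(b)); count pairs with lcm equal to 4.
Enumerating gives 0 such elements.

0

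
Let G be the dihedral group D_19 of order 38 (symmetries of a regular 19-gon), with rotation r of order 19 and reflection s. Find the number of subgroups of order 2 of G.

|G| = 38 and 2 | 38, so subgroups of order 2 are possible by Lagrange.
The subgroups of order 2 are: {e, r^10s}; {e, r^11s}; {e, r^12s}; {e, r^13s}; … (19 in all).
So G has 19 subgroups of order 2.

19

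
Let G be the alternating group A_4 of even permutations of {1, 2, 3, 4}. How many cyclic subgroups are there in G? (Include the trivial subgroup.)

8

Group the elements of G by the cyclic subgroup they generate; each cyclic subgroup of order d accounts for φ(d) elements.
Cyclic subgroups by order — order 1: 1; order 2: 3; order 3: 4.
Total: 8.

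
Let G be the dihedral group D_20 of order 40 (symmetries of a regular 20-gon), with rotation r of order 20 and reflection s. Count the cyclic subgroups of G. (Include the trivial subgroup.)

26

Group the elements of G by the cyclic subgroup they generate; each cyclic subgroup of order d accounts for φ(d) elements.
Cyclic subgroups by order — order 1: 1; order 2: 21; order 4: 1; order 5: 1; order 10: 1; order 20: 1.
Total: 26.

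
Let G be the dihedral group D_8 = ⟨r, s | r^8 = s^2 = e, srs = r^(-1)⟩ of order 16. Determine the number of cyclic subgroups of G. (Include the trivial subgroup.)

12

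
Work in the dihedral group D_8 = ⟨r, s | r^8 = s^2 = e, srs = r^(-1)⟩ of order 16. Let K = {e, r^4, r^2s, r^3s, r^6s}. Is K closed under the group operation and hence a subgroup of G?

|K| = 5 does not divide |G| = 16, so by Lagrange K is not a subgroup.

No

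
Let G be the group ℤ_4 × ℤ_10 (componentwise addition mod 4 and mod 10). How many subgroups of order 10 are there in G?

3

|G| = 40 and 10 | 40, so subgroups of order 10 are possible by Lagrange.
The subgroups of order 10 are: {(0,0), (0,1), (0,2), (0,3), (0,4), (0,5), (0,6), (0,7), (0,8), (0,9)}; {(0,0), (0,2), (0,4), (0,6), (0,8), (2,0), (2,2), (2,4), (2,6), (2,8)}; {(0,0), (0,2), (0,4), (0,6), (0,8), (2,1), (2,3), (2,5), (2,7), (2,9)}.
So G has 3 subgroups of order 10.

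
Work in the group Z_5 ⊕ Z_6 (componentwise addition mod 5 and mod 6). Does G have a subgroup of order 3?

Yes

3 | 30. A subgroup of order 3 is {(0,0), (0,2), (0,4)}.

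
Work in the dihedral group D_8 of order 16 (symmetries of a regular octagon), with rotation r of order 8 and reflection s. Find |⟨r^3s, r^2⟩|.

|⟨r^3s⟩| = 2 and |⟨r^2⟩| = 4, so |H| is a multiple of lcm(2, 4) = 4 and divides |G| = 16.
Closing under the operation: H = {e, r^2, r^4, r^6, rs, r^3s, r^5s, r^7s}, so |H| = 8.

8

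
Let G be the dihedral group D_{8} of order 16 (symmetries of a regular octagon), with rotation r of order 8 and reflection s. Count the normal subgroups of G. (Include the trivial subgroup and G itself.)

7

G has 19 subgroups. Checking conjugation-invariance by order — order 1: 1/1 normal; order 2: 1/9 normal; order 4: 1/5 normal; order 8: 3/3 normal; order 16: 1/1 normal.
Total normal subgroups: 7.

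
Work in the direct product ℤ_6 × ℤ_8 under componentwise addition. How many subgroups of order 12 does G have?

3

|G| = 48 and 12 | 48, so subgroups of order 12 are possible by Lagrange.
The subgroups of order 12 are: {(0,0), (0,2), (0,4), (0,6), (2,0), (2,2), (2,4), (2,6), (4,0), (4,2), (4,4), (4,6)}; {(0,0), (0,4), (1,0), (1,4), (2,0), (2,4), (3,0), (3,4), (4,0), (4,4), (5,0), (5,4)}; {(0,0), (0,4), (1,2), (1,6), (2,0), (2,4), (3,2), (3,6), (4,0), (4,4), (5,2), (5,6)}.
So G has 3 subgroups of order 12.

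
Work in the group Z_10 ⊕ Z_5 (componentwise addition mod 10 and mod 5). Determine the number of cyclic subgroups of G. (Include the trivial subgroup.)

A cyclic subgroup of order d is generated by each of its φ(d) elements of order d, so the cyclic subgroups of order d number (#elements of order d)/φ(d).
Cyclic subgroups by order — order 1: 1; order 2: 1; order 5: 6; order 10: 6.
Total: 14.

14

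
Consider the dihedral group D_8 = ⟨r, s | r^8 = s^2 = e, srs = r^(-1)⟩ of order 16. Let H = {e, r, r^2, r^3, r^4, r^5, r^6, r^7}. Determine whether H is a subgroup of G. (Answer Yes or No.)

|H| = 8 divides |G| = 16, consistent with Lagrange.
H contains the identity, every element's inverse is in H, and H is closed under ·: it is a subgroup.
In fact H = ⟨r^7⟩.

Yes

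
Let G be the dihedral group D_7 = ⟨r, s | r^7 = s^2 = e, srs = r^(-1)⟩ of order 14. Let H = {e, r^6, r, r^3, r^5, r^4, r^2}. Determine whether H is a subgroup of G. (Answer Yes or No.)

Yes

|H| = 7 divides |G| = 14, consistent with Lagrange.
H contains the identity, every element's inverse is in H, and H is closed under ·: it is a subgroup.
In fact H = ⟨r^4⟩.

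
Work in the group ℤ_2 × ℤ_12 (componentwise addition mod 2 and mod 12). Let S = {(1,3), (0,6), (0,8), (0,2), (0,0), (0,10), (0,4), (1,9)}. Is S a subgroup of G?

No

Closure fails: (0,4) + (1,3) = (1,7) ∉ S. So S is not a subgroup.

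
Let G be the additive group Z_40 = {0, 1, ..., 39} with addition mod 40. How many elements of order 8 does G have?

In a cyclic group of order 40, the number of elements of order d (for d | 40) is φ(d).
φ(8) = 4.

4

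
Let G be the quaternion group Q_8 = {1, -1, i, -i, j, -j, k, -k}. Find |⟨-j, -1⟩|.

4

|⟨-j⟩| = 4 and |⟨-1⟩| = 2, so |H| is a multiple of lcm(4, 2) = 4 and divides |G| = 8.
Closing under the operation: H = {1, -1, j, -j}, so |H| = 4.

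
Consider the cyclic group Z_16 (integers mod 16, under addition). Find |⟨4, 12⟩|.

4

|⟨4⟩| = 4 and |⟨12⟩| = 4, so |H| is a multiple of lcm(4, 4) = 4 and divides |G| = 16.
Closing under the operation: H = {0, 4, 8, 12}, so |H| = 4.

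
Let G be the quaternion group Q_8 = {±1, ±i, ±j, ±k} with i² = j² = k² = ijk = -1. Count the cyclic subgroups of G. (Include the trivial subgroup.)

5

Each element a generates a cyclic subgroup ⟨a⟩; distinct elements may generate the same one (a cyclic group of order d has φ(d) generators).
Cyclic subgroups by order — order 1: 1; order 2: 1; order 4: 3.
Total: 5.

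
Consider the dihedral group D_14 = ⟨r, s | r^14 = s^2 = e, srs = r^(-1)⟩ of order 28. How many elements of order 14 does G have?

6

The elements of order 14 are: r, r^3, r^5, r^9, r^11, r^13.
That's 6.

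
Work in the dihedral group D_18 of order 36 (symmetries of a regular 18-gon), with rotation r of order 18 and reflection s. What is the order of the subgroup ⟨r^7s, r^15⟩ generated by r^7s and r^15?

12

|⟨r^7s⟩| = 2 and |⟨r^15⟩| = 6, so |H| is a multiple of lcm(2, 6) = 6 and divides |G| = 36.
Closing under the operation: H = {e, r^3, r^6, r^9, r^12, r^15, rs, r^4s, r^7s, r^10s, r^13s, r^16s}, so |H| = 12.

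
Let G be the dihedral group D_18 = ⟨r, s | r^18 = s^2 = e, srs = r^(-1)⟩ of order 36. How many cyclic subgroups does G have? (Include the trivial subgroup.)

Each element a generates a cyclic subgroup ⟨a⟩; distinct elements may generate the same one (a cyclic group of order d has φ(d) generators).
Cyclic subgroups by order — order 1: 1; order 2: 19; order 3: 1; order 6: 1; order 9: 1; order 18: 1.
Total: 24.

24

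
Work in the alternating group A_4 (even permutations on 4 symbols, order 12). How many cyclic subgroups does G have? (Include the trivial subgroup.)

8

A cyclic subgroup of order d is generated by each of its φ(d) elements of order d, so the cyclic subgroups of order d number (#elements of order d)/φ(d).
Cyclic subgroups by order — order 1: 1; order 2: 3; order 3: 4.
Total: 8.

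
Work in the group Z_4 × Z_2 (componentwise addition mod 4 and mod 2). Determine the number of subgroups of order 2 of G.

|G| = 8 and 2 | 8, so subgroups of order 2 are possible by Lagrange.
The subgroups of order 2 are: {(0,0), (0,1)}; {(0,0), (2,0)}; {(0,0), (2,1)}.
So G has 3 subgroups of order 2.

3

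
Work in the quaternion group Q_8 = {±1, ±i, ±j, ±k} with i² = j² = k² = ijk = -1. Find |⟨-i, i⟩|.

|⟨-i⟩| = 4 and |⟨i⟩| = 4, so |H| is a multiple of lcm(4, 4) = 4 and divides |G| = 8.
Closing under the operation: H = {1, -1, i, -i}, so |H| = 4.

4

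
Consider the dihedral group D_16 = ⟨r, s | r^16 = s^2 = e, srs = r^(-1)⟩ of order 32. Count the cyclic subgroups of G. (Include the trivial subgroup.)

21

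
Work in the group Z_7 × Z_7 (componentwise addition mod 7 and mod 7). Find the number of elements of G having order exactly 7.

48

An element (a,b) has order lcm(ord(a), ord(b)); count pairs with lcm equal to 7.
Enumerating gives 48 such elements.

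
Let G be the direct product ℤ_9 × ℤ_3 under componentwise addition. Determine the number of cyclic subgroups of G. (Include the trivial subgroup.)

Each element a generates a cyclic subgroup ⟨a⟩; distinct elements may generate the same one (a cyclic group of order d has φ(d) generators).
Cyclic subgroups by order — order 1: 1; order 3: 4; order 9: 3.
Total: 8.

8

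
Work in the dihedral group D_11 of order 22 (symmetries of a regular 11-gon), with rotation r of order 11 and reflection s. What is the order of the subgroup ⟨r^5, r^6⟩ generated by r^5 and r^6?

11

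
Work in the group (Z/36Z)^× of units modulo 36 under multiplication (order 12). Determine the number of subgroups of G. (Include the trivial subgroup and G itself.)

10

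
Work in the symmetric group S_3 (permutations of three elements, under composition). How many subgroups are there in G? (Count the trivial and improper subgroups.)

6

|G| = 6, so by Lagrange every subgroup order divides 6. Divisors: 1, 2, 3, 6.
Subgroups by order — order 1: 1; order 2: 3; order 3: 1; order 6: 1.
Total: 1 + 3 + 1 + 1 = 6.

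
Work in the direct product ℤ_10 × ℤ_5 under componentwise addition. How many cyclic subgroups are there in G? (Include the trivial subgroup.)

14

Group the elements of G by the cyclic subgroup they generate; each cyclic subgroup of order d accounts for φ(d) elements.
Cyclic subgroups by order — order 1: 1; order 2: 1; order 5: 6; order 10: 6.
Total: 14.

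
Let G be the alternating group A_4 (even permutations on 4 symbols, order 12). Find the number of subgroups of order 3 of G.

4

|G| = 12 and 3 | 12, so subgroups of order 3 are possible by Lagrange.
The subgroups of order 3 are: {e, (1 2 3), (1 3 2)}; {e, (1 2 4), (1 4 2)}; {e, (1 3 4), (1 4 3)}; {e, (2 3 4), (2 4 3)}.
So G has 4 subgroups of order 3.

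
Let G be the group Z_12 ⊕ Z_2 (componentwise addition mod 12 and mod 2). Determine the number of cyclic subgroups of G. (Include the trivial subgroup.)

Group the elements of G by the cyclic subgroup they generate; each cyclic subgroup of order d accounts for φ(d) elements.
Cyclic subgroups by order — order 1: 1; order 2: 3; order 3: 1; order 4: 2; order 6: 3; order 12: 2.
Total: 12.

12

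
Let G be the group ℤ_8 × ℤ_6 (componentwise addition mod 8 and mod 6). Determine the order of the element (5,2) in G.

24

The order of (5,2) in Z_8 × Z_6 is lcm(ord(5) in Z_8, ord(2) in Z_6).
ord(5) = 8 and ord(2) = 3, so |⟨(5,2)⟩| = lcm(8, 3) = 24.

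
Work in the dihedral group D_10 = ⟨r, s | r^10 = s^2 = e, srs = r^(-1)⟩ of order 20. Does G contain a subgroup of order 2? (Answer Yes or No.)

2 | 20. A subgroup of order 2 is {e, r^2s}.

Yes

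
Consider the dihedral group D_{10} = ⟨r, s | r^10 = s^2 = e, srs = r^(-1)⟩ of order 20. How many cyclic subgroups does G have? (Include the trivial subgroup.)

Group the elements of G by the cyclic subgroup they generate; each cyclic subgroup of order d accounts for φ(d) elements.
Cyclic subgroups by order — order 1: 1; order 2: 11; order 5: 1; order 10: 1.
Total: 14.

14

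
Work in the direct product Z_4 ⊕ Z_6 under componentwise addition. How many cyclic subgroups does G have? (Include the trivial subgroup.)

12

Each element a generates a cyclic subgroup ⟨a⟩; distinct elements may generate the same one (a cyclic group of order d has φ(d) generators).
Cyclic subgroups by order — order 1: 1; order 2: 3; order 3: 1; order 4: 2; order 6: 3; order 12: 2.
Total: 12.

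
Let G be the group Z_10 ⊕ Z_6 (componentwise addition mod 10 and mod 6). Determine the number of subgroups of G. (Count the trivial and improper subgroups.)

20

|G| = 60, so by Lagrange every subgroup order divides 60. Divisors: 1, 2, 3, 4, 5, 6, 10, 12, 15, 20, 30, 60.
Subgroups by order — order 1: 1; order 2: 3; order 3: 1; order 4: 1; order 5: 1; order 6: 3; order 10: 3; order 12: 1; order 15: 1; order 20: 1; order 30: 3; order 60: 1.
Total: 1 + 3 + 1 + 1 + 1 + 3 + 3 + 1 + 1 + 1 + 3 + 1 = 20.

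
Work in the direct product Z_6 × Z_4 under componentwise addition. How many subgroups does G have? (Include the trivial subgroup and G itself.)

16

|G| = 24, so by Lagrange every subgroup order divides 24. Divisors: 1, 2, 3, 4, 6, 8, 12, 24.
Subgroups by order — order 1: 1; order 2: 3; order 3: 1; order 4: 3; order 6: 3; order 8: 1; order 12: 3; order 24: 1.
Total: 1 + 3 + 1 + 3 + 3 + 1 + 3 + 1 = 16.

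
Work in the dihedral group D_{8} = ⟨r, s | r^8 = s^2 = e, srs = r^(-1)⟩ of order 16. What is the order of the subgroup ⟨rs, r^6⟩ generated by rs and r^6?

|⟨rs⟩| = 2 and |⟨r^6⟩| = 4, so |H| is a multiple of lcm(2, 4) = 4 and divides |G| = 16.
Closing under the operation: H = {e, r^2, r^4, r^6, rs, r^3s, r^5s, r^7s}, so |H| = 8.

8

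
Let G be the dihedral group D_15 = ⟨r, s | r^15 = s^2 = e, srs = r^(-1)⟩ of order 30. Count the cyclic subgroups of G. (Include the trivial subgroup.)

19

A cyclic subgroup of order d is generated by each of its φ(d) elements of order d, so the cyclic subgroups of order d number (#elements of order d)/φ(d).
Cyclic subgroups by order — order 1: 1; order 2: 15; order 3: 1; order 5: 1; order 15: 1.
Total: 19.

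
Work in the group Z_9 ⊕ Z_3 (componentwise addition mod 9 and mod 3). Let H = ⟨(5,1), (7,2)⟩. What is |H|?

9

|⟨(5,1)⟩| = 9 and |⟨(7,2)⟩| = 9, so |H| is a multiple of lcm(9, 9) = 9 and divides |G| = 27.
Closing under the operation: H = {(0,0), (1,2), (2,1), (3,0), (4,2), (5,1), (6,0), (7,2), (8,1)}, so |H| = 9.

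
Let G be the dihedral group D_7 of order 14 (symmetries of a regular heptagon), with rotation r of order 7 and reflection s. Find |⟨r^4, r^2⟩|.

7

|⟨r^4⟩| = 7 and |⟨r^2⟩| = 7, so |H| is a multiple of lcm(7, 7) = 7 and divides |G| = 14.
Closing under the operation: H = {e, r, r^2, r^3, r^4, r^5, r^6}, so |H| = 7.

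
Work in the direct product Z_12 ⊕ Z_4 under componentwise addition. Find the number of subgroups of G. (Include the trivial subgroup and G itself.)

30

|G| = 48, so by Lagrange every subgroup order divides 48. Divisors: 1, 2, 3, 4, 6, 8, 12, 16, 24, 48.
Subgroups by order — order 1: 1; order 2: 3; order 3: 1; order 4: 7; order 6: 3; order 8: 3; order 12: 7; order 16: 1; order 24: 3; order 48: 1.
Total: 1 + 3 + 1 + 7 + 3 + 3 + 7 + 1 + 3 + 1 = 30.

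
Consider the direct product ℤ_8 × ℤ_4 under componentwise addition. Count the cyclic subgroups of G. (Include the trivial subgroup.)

A cyclic subgroup of order d is generated by each of its φ(d) elements of order d, so the cyclic subgroups of order d number (#elements of order d)/φ(d).
Cyclic subgroups by order — order 1: 1; order 2: 3; order 4: 6; order 8: 4.
Total: 14.

14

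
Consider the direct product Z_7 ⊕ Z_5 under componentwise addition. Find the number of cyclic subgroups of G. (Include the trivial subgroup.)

4

Each element a generates a cyclic subgroup ⟨a⟩; distinct elements may generate the same one (a cyclic group of order d has φ(d) generators).
Cyclic subgroups by order — order 1: 1; order 5: 1; order 7: 1; order 35: 1.
Total: 4.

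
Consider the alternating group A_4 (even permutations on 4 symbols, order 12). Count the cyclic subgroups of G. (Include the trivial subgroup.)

8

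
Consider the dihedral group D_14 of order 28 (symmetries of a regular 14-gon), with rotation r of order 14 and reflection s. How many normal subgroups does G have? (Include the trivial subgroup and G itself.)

7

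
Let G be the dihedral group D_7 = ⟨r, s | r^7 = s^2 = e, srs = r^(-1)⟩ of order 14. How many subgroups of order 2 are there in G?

7

|G| = 14 and 2 | 14, so subgroups of order 2 are possible by Lagrange.
The subgroups of order 2 are: {e, r^2s}; {e, r^3s}; {e, r^4s}; {e, r^5s}; … (7 in all).
So G has 7 subgroups of order 2.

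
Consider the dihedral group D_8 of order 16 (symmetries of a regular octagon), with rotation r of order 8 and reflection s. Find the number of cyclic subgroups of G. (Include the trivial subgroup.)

12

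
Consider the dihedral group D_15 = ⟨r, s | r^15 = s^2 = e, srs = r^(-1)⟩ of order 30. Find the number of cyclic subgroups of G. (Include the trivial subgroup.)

19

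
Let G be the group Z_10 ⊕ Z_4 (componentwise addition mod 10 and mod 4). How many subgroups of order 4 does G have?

3

|G| = 40 and 4 | 40, so subgroups of order 4 are possible by Lagrange.
The subgroups of order 4 are: {(0,0), (0,1), (0,2), (0,3)}; {(0,0), (0,2), (5,0), (5,2)}; {(0,0), (0,2), (5,1), (5,3)}.
So G has 3 subgroups of order 4.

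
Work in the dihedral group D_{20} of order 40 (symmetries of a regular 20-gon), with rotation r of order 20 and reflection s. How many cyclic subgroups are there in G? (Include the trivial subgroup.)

A cyclic subgroup of order d is generated by each of its φ(d) elements of order d, so the cyclic subgroups of order d number (#elements of order d)/φ(d).
Cyclic subgroups by order — order 1: 1; order 2: 21; order 4: 1; order 5: 1; order 10: 1; order 20: 1.
Total: 26.

26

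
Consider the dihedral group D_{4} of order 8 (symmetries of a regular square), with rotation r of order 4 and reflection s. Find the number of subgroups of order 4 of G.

3

|G| = 8 and 4 | 8, so subgroups of order 4 are possible by Lagrange.
The subgroups of order 4 are: {e, r, r^2, r^3}; {e, r^2, s, r^2s}; {e, r^2, rs, r^3s}.
So G has 3 subgroups of order 4.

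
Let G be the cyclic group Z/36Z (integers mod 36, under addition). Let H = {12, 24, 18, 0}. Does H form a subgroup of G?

Closure fails: 18 + 24 = 6 ∉ H. So H is not a subgroup.

No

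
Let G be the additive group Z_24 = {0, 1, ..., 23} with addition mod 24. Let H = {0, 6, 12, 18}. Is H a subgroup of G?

Yes

|H| = 4 divides |G| = 24, consistent with Lagrange.
H contains the identity, every element's inverse is in H, and H is closed under +: it is a subgroup.
In fact H = ⟨18⟩.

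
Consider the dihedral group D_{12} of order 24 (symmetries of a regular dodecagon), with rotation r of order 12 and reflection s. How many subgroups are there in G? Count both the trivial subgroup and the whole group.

|G| = 24, so by Lagrange every subgroup order divides 24. Divisors: 1, 2, 3, 4, 6, 8, 12, 24.
Subgroups by order — order 1: 1; order 2: 13; order 3: 1; order 4: 7; order 6: 5; order 8: 3; order 12: 3; order 24: 1.
Total: 1 + 13 + 1 + 7 + 5 + 3 + 3 + 1 = 34.

34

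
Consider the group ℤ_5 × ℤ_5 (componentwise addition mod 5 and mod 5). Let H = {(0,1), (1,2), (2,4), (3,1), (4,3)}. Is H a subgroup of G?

The identity (0,0) ∉ H, so H is not a subgroup.

No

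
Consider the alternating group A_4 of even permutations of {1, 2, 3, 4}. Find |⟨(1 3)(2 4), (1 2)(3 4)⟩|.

|⟨(1 3)(2 4)⟩| = 2 and |⟨(1 2)(3 4)⟩| = 2, so |H| is a multiple of lcm(2, 2) = 2 and divides |G| = 12.
Closing under the operation: H = {e, (1 2)(3 4), (1 3)(2 4), (1 4)(2 3)}, so |H| = 4.

4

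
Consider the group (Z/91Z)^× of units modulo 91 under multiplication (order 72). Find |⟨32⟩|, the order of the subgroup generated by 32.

12

Compute successive powers of 32 mod 91: 32, 23, 8, 74, 2, 64, 46, 16, …; 32^12 ≡ 1 (mod 91).
So |⟨32⟩| = 12.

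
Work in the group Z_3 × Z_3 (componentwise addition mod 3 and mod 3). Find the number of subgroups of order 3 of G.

4

|G| = 9 and 3 | 9, so subgroups of order 3 are possible by Lagrange.
The subgroups of order 3 are: {(0,0), (0,1), (0,2)}; {(0,0), (1,0), (2,0)}; {(0,0), (1,1), (2,2)}; {(0,0), (1,2), (2,1)}.
So G has 4 subgroups of order 3.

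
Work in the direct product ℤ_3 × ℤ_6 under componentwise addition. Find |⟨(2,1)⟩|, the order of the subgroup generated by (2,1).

The order of (2,1) in Z_3 × Z_6 is lcm(ord(2) in Z_3, ord(1) in Z_6).
ord(2) = 3 and ord(1) = 6, so |⟨(2,1)⟩| = lcm(3, 6) = 6.

6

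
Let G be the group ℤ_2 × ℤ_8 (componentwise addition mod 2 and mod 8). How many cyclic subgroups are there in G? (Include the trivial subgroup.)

Group the elements of G by the cyclic subgroup they generate; each cyclic subgroup of order d accounts for φ(d) elements.
Cyclic subgroups by order — order 1: 1; order 2: 3; order 4: 2; order 8: 2.
Total: 8.

8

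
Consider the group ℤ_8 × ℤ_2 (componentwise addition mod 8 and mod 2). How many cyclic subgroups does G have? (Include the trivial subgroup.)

Group the elements of G by the cyclic subgroup they generate; each cyclic subgroup of order d accounts for φ(d) elements.
Cyclic subgroups by order — order 1: 1; order 2: 3; order 4: 2; order 8: 2.
Total: 8.

8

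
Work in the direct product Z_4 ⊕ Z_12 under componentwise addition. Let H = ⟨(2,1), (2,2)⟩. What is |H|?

24

|⟨(2,1)⟩| = 12 and |⟨(2,2)⟩| = 6, so |H| is a multiple of lcm(12, 6) = 12 and divides |G| = 48.
Closing under the operation: H = {(0,0), (0,1), (0,2), (0,3), (0,4), (0,5), (0,6), (0,7), (0,8), (0,9), (0,10), (0,11), (2,0), (2,1), (2,2), (2,3), (2,4), (2,5), (2,6), (2,7), (2,8), (2,9), (2,10), (2,11)}, so |H| = 24.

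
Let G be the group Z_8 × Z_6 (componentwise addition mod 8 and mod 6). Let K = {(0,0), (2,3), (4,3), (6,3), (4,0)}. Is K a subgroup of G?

No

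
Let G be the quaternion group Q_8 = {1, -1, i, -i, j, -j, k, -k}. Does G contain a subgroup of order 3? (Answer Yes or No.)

3 does not divide |G| = 8, so by Lagrange no subgroup of order 3 exists.

No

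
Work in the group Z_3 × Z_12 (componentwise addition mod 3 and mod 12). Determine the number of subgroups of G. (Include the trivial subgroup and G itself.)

|G| = 36, so by Lagrange every subgroup order divides 36. Divisors: 1, 2, 3, 4, 6, 9, 12, 18, 36.
Subgroups by order — order 1: 1; order 2: 1; order 3: 4; order 4: 1; order 6: 4; order 9: 1; order 12: 4; order 18: 1; order 36: 1.
Total: 1 + 1 + 4 + 1 + 4 + 1 + 4 + 1 + 1 = 18.

18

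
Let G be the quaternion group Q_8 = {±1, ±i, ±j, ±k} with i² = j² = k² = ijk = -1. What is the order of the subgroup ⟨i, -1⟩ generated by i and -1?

4

|⟨i⟩| = 4 and |⟨-1⟩| = 2, so |H| is a multiple of lcm(4, 2) = 4 and divides |G| = 8.
Closing under the operation: H = {1, -1, i, -i}, so |H| = 4.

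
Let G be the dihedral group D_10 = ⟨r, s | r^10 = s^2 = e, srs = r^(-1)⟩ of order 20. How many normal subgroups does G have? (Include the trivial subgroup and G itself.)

G has 22 subgroups. Checking conjugation-invariance by order — order 1: 1/1 normal; order 2: 1/11 normal; order 4: 0/5 normal; order 5: 1/1 normal; order 10: 3/3 normal; order 20: 1/1 normal.
Total normal subgroups: 7.

7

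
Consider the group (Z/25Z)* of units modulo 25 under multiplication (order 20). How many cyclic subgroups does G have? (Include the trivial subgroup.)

6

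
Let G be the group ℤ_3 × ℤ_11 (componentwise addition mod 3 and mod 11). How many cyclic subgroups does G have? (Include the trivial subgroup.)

4

Group the elements of G by the cyclic subgroup they generate; each cyclic subgroup of order d accounts for φ(d) elements.
Cyclic subgroups by order — order 1: 1; order 3: 1; order 11: 1; order 33: 1.
Total: 4.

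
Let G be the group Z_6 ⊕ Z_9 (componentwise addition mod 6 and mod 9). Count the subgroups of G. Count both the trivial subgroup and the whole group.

|G| = 54, so by Lagrange every subgroup order divides 54. Divisors: 1, 2, 3, 6, 9, 18, 27, 54.
Subgroups by order — order 1: 1; order 2: 1; order 3: 4; order 6: 4; order 9: 4; order 18: 4; order 27: 1; order 54: 1.
Total: 1 + 1 + 4 + 4 + 4 + 4 + 1 + 1 = 20.

20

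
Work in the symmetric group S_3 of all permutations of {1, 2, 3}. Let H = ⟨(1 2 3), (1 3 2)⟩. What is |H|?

|⟨(1 2 3)⟩| = 3 and |⟨(1 3 2)⟩| = 3, so |H| is a multiple of lcm(3, 3) = 3 and divides |G| = 6.
Closing under the operation: H = {e, (1 2 3), (1 3 2)}, so |H| = 3.

3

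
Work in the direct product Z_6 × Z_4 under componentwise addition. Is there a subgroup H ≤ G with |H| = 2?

2 | 24. A subgroup of order 2 is {(0,0), (0,2)}.

Yes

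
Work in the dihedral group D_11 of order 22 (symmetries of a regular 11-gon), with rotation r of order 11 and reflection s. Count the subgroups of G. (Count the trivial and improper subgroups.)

14

|G| = 22, so by Lagrange every subgroup order divides 22. Divisors: 1, 2, 11, 22.
Subgroups by order — order 1: 1; order 2: 11; order 11: 1; order 22: 1.
Total: 1 + 11 + 1 + 1 = 14.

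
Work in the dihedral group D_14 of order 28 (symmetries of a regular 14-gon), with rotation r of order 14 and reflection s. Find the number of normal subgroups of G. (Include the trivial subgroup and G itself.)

7

G has 28 subgroups. Checking conjugation-invariance by order — order 1: 1/1 normal; order 2: 1/15 normal; order 4: 0/7 normal; order 7: 1/1 normal; order 14: 3/3 normal; order 28: 1/1 normal.
Total normal subgroups: 7.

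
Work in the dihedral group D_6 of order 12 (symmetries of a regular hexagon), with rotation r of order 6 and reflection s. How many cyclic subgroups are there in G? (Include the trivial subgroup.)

10

Group the elements of G by the cyclic subgroup they generate; each cyclic subgroup of order d accounts for φ(d) elements.
Cyclic subgroups by order — order 1: 1; order 2: 7; order 3: 1; order 6: 1.
Total: 10.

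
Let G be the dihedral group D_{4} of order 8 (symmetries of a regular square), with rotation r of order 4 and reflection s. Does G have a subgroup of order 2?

Yes

2 | 8. A subgroup of order 2 is {e, r^2}.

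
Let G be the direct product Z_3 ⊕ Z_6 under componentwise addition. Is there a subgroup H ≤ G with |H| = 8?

No

8 does not divide |G| = 18, so by Lagrange no subgroup of order 8 exists.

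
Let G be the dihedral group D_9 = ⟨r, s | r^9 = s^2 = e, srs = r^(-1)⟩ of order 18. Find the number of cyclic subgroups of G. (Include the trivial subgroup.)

12

Group the elements of G by the cyclic subgroup they generate; each cyclic subgroup of order d accounts for φ(d) elements.
Cyclic subgroups by order — order 1: 1; order 2: 9; order 3: 1; order 9: 1.
Total: 12.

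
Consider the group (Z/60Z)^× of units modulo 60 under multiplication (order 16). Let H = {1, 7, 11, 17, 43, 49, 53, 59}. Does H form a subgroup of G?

Yes

|H| = 8 divides |G| = 16, consistent with Lagrange.
H contains the identity, every element's inverse is in H, and H is closed under ·: it is a subgroup.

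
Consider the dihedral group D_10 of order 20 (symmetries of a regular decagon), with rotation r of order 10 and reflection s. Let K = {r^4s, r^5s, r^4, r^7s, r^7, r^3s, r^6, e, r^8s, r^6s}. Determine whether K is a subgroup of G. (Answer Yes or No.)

No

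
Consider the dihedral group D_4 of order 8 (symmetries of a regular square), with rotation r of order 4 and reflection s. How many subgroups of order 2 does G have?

5

|G| = 8 and 2 | 8, so subgroups of order 2 are possible by Lagrange.
The subgroups of order 2 are: {e, r^2}; {e, r^2s}; {e, r^3s}; {e, rs}; … (5 in all).
So G has 5 subgroups of order 2.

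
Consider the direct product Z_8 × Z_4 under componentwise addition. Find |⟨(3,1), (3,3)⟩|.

|⟨(3,1)⟩| = 8 and |⟨(3,3)⟩| = 8, so |H| is a multiple of lcm(8, 8) = 8 and divides |G| = 32.
Closing under the operation: H = {(0,0), (0,2), (1,1), (1,3), (2,0), (2,2), (3,1), (3,3), (4,0), (4,2), (5,1), (5,3), (6,0), (6,2), (7,1), (7,3)}, so |H| = 16.

16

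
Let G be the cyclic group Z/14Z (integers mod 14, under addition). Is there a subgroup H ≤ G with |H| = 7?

Yes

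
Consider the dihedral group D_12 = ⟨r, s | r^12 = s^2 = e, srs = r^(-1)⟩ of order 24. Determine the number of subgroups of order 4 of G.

7

|G| = 24 and 4 | 24, so subgroups of order 4 are possible by Lagrange.
The subgroups of order 4 are: {e, r^6, r^4s, r^10s}; {e, r^6, r^5s, r^11s}; {e, r^6, r^2s, r^8s}; {e, r^3, r^6, r^9}; … (7 in all).
So G has 7 subgroups of order 4.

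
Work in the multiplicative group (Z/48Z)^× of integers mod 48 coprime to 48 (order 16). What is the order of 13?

Compute successive powers of 13 mod 48: 13, 25, 37, 1; 13^4 ≡ 1 (mod 48).
So |⟨13⟩| = 4.

4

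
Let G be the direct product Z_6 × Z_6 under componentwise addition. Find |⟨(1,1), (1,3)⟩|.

|⟨(1,1)⟩| = 6 and |⟨(1,3)⟩| = 6, so |H| is a multiple of lcm(6, 6) = 6 and divides |G| = 36.
Closing under the operation: H = {(0,0), (0,2), (0,4), (1,1), (1,3), (1,5), (2,0), (2,2), (2,4), (3,1), (3,3), (3,5), (4,0), (4,2), (4,4), (5,1), (5,3), (5,5)}, so |H| = 18.

18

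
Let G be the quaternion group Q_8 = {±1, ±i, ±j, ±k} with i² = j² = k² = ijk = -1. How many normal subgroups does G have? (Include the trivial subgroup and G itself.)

G has 6 subgroups. Checking conjugation-invariance by order — order 1: 1/1 normal; order 2: 1/1 normal; order 4: 3/3 normal; order 8: 1/1 normal.
Total normal subgroups: 6.

6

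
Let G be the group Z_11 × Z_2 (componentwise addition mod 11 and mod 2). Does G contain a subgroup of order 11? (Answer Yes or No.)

Yes

11 | 22. A subgroup of order 11 is {(0,0), (1,0), (2,0), (3,0), (4,0), (5,0), (6,0), (7,0), (8,0), (9,0), (10,0)}.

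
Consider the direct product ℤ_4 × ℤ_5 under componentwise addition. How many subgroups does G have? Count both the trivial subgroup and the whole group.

|G| = 20, so by Lagrange every subgroup order divides 20. Divisors: 1, 2, 4, 5, 10, 20.
Subgroups by order — order 1: 1; order 2: 1; order 4: 1; order 5: 1; order 10: 1; order 20: 1.
Total: 1 + 1 + 1 + 1 + 1 + 1 = 6.

6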